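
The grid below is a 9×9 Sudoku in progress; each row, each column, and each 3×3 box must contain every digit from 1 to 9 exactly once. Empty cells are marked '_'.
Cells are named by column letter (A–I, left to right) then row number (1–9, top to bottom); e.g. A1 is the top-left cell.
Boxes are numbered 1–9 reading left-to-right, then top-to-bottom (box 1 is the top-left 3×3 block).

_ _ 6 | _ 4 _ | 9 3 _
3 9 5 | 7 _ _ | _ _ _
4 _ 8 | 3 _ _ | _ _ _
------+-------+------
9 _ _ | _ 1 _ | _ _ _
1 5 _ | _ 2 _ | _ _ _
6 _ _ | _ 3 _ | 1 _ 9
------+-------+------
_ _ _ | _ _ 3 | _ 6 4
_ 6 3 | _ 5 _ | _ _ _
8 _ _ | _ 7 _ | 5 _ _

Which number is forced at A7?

Cell A7 itself could take any of {2, 5, 7} by direct elimination.
Consider where 5 can go in box 7.
B7 is out (column B already has a 5).
C7 is out (column C already has a 5).
A8 is out (row 8 already has a 5).
B9 is out (row 9 already has a 5).
C9 is out (row 9 already has a 5).
So the only cell in box 7 that can hold 5 is A7.
Therefore A7 = 5.

5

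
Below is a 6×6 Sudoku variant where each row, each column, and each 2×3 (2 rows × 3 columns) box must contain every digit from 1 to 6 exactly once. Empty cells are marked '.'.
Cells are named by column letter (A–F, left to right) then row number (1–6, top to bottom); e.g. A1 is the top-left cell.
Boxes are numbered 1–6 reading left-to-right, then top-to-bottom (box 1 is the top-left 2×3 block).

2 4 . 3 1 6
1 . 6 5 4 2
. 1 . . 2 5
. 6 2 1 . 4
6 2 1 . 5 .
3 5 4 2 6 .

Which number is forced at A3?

4

Row 3 already contains {1, 2, 5}.
Column A already contains {1, 2, 3, 6}.
Its 2×3 block (box 3) already contains {1, 2, 6}.
The only value from 1–6 not eliminated is 4, so A3 = 4.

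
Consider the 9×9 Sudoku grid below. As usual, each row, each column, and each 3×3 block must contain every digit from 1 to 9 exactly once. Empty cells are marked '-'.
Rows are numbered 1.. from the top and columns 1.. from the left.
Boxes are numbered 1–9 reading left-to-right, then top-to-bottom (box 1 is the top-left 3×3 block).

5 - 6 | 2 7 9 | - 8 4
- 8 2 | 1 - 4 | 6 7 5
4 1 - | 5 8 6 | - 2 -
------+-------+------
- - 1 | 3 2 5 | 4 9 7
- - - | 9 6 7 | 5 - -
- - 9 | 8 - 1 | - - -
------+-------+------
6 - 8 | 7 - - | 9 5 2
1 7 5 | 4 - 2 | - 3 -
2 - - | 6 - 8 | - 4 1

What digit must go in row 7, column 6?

Row 7 already contains {2, 5, 6, 7, 8, 9}.
Column 6 already contains {1, 2, 4, 5, 6, 7, 8, 9}.
Its 3×3 block (box 8) already contains {2, 4, 6, 7, 8}.
The only value from 1–9 not eliminated is 3, so row 7, column 6 = 3.

3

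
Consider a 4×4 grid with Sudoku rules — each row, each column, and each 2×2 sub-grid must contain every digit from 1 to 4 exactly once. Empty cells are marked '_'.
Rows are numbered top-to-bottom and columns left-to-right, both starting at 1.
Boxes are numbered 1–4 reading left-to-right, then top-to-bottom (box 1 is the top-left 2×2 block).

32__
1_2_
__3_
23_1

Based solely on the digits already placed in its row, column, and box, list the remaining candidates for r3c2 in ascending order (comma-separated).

Row 3 already contains {3}.
Column 2 already contains {2, 3}.
Its 2×2 block (box 3) already contains {2, 3}.
Removing those from 1–4 leaves {1, 4} as the candidates for r3c2.

1,4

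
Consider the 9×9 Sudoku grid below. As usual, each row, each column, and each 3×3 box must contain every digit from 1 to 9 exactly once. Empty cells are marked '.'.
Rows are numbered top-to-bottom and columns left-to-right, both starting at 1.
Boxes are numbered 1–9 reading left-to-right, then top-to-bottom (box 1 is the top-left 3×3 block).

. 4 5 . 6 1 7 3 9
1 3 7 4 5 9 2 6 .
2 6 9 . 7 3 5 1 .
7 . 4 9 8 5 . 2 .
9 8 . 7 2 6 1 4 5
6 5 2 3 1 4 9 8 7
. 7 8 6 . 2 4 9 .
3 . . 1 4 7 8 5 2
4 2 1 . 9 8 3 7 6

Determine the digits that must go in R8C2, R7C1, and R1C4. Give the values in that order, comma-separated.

For R8C2:
  Row 8 already contains {1, 2, 3, 4, 5, 7, 8}.
  Column 2 already contains {2, 3, 4, 5, 6, 7, 8}.
  Its 3×3 block (box 7) already contains {1, 2, 3, 4, 7, 8}.
  The only value from 1–9 not eliminated is 9, so R8C2 = 9.
For R7C1:
  Row 7 already contains {2, 4, 6, 7, 8, 9}.
  Column 1 already contains {1, 2, 3, 4, 6, 7, 9}.
  Its 3×3 block (box 7) already contains {1, 2, 3, 4, 7, 8}.
  The only value from 1–9 not eliminated is 5, so R7C1 = 5.
For R1C4:
  Consider where 2 can go in row 1.
  R1C1 is out (column 1 already has a 2).
  So the only cell in row 1 that can hold 2 is R1C4.
  So R1C4 = 2.

9,5,2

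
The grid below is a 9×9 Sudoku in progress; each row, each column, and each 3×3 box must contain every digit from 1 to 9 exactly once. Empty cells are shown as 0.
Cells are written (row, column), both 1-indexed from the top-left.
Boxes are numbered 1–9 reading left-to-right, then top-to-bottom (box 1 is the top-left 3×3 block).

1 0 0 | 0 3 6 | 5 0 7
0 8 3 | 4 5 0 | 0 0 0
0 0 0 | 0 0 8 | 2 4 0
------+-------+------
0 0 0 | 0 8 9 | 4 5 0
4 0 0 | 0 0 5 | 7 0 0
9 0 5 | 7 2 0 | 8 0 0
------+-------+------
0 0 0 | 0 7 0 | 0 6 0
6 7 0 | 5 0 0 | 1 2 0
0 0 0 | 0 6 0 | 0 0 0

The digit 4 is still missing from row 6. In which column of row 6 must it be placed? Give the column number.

6

Consider where 4 can go in row 6.
(6,2) is out (box 4 already has a 4).
(6,8) is out (column 8 already has a 4).
(6,9) is out (box 6 already has a 4).
So the only cell in row 6 that can hold 4 is (6,6).
That is column 6.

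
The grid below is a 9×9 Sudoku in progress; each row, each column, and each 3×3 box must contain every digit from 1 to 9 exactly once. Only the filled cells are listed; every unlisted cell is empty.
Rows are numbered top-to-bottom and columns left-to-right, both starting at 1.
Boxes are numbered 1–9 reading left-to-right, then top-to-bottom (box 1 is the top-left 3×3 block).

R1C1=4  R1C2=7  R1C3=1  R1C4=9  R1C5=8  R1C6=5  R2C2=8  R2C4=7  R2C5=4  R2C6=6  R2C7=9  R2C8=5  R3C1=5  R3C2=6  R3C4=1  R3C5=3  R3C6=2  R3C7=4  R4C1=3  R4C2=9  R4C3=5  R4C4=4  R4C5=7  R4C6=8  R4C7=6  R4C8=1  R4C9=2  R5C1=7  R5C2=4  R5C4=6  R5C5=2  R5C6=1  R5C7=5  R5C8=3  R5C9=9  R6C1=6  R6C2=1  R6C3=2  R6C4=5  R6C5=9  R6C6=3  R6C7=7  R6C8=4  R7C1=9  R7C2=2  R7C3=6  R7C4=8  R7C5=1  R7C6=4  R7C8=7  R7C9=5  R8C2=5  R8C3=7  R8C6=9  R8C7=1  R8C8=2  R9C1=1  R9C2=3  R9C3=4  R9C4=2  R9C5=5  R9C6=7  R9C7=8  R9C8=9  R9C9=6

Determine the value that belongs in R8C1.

Row 8 already contains {1, 2, 5, 7, 9}.
Column 1 already contains {1, 3, 4, 5, 6, 7, 9}.
Its 3×3 block (box 7) already contains {1, 2, 3, 4, 5, 6, 7, 9}.
The only value from 1–9 not eliminated is 8, so R8C1 = 8.

8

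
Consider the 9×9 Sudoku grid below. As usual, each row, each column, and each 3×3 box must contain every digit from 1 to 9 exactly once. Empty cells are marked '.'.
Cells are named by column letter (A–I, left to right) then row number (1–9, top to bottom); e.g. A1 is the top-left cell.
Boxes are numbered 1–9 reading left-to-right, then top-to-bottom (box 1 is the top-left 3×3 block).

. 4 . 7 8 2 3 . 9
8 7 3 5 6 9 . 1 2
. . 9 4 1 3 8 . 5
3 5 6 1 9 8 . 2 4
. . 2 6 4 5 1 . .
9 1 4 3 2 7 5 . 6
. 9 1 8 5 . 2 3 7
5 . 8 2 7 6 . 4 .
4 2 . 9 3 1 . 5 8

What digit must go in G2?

4

Row 2 already contains {1, 2, 3, 5, 6, 7, 8, 9}.
Column G already contains {1, 2, 3, 5, 8}.
Its 3×3 block (box 3) already contains {1, 2, 3, 5, 8, 9}.
The only value from 1–9 not eliminated is 4, so G2 = 4.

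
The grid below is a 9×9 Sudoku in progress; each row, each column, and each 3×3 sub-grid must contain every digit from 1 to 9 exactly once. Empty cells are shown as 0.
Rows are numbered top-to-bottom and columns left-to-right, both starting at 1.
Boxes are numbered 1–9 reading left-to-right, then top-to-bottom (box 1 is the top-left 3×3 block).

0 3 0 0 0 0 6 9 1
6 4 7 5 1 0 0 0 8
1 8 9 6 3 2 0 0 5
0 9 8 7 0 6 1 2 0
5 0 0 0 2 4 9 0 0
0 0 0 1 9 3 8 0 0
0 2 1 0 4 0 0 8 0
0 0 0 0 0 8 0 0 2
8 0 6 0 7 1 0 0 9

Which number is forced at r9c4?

2

Cell r9c4 itself could take any of {2, 3} by direct elimination.
Consider where 2 can go in row 9.
r9c2 is out (column 2 already has a 2).
r9c7 is out (box 9 already has a 2).
r9c8 is out (column 8 already has a 2).
So the only cell in row 9 that can hold 2 is r9c4.
Therefore r9c4 = 2.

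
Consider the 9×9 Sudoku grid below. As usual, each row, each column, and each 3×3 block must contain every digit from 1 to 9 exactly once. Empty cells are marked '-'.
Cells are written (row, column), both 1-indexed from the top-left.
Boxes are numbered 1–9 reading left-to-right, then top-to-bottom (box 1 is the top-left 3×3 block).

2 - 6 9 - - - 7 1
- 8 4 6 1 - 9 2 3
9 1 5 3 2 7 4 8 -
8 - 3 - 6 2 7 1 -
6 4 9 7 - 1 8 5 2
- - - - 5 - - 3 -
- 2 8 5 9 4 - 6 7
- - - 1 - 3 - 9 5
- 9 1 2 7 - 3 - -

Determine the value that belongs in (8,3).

7

Row 8 already contains {1, 3, 5, 9}.
Column 3 already contains {1, 3, 4, 5, 6, 8, 9}.
Its 3×3 block (box 7) already contains {1, 2, 8, 9}.
The only value from 1–9 not eliminated is 7, so (8,3) = 7.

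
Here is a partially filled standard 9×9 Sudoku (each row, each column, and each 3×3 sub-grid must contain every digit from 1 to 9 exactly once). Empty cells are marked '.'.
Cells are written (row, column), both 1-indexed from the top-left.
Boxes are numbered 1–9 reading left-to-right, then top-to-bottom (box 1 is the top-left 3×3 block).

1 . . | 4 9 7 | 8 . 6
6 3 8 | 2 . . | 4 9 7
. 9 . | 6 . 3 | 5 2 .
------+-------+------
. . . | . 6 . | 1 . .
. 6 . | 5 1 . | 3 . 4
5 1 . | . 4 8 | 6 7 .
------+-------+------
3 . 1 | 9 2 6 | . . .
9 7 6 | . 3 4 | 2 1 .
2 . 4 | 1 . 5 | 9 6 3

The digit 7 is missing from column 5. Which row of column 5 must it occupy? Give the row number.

Consider where 7 can go in column 5.
(2,5) is out (row 2 already has a 7).
(3,5) is out (box 2 already has a 7).
So the only cell in column 5 that can hold 7 is (9,5).
That is row 9.

9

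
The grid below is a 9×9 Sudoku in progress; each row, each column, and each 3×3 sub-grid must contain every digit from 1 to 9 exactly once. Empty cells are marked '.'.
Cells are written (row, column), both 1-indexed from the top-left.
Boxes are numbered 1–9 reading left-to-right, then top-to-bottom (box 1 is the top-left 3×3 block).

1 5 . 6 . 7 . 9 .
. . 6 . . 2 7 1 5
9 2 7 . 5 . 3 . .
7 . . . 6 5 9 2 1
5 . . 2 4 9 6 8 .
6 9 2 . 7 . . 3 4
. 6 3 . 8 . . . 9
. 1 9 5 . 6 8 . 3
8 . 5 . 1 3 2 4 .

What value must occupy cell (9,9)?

Cell (9,9) itself could take any of {6, 7} by direct elimination.
Consider where 6 can go in row 9.
(9,2) is out (column 2 already has a 6).
(9,4) is out (column 4 already has a 6).
So the only cell in row 9 that can hold 6 is (9,9).
Therefore (9,9) = 6.

6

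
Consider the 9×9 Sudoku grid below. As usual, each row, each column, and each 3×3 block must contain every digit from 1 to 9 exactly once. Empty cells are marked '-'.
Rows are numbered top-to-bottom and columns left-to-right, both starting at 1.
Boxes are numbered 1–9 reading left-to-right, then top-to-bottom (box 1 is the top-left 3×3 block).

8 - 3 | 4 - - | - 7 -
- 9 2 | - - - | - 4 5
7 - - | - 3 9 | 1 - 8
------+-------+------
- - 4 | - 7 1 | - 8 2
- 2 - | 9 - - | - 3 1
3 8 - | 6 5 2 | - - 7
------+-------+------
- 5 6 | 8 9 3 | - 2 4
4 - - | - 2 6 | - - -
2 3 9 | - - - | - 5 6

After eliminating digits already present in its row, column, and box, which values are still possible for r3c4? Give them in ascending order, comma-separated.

2,5

Row 3 already contains {1, 3, 7, 8, 9}.
Column 4 already contains {4, 6, 8, 9}.
Its 3×3 block (box 2) already contains {3, 4, 9}.
Removing those from 1–9 leaves {2, 5} as the candidates for r3c4.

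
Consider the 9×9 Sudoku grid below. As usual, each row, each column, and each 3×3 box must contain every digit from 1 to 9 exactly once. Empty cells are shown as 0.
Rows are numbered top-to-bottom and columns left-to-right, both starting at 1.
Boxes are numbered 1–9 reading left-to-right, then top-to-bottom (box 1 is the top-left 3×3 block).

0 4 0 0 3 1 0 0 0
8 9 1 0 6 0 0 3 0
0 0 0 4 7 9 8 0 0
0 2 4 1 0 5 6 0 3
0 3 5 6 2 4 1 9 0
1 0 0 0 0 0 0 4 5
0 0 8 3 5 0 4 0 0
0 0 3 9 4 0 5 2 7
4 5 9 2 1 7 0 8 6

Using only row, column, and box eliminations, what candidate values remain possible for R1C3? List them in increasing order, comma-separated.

Row 1 already contains {1, 3, 4}.
Column 3 already contains {1, 3, 4, 5, 8, 9}.
Its 3×3 block (box 1) already contains {1, 4, 8, 9}.
Removing those from 1–9 leaves {2, 6, 7} as the candidates for R1C3.

2,6,7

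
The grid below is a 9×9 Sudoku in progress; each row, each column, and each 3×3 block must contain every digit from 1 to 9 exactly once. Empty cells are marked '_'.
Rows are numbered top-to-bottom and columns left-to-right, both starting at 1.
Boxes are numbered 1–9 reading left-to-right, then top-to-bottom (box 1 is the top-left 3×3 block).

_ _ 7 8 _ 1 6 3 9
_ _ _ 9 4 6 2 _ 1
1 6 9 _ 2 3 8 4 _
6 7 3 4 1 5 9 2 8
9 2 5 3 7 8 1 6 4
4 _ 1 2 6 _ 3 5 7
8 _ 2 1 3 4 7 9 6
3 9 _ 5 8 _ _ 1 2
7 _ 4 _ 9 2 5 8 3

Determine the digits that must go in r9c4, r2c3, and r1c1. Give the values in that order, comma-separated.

For r9c4:
  Row 9 already contains {2, 3, 4, 5, 7, 8, 9}.
  Column 4 already contains {1, 2, 3, 4, 5, 8, 9}.
  Its 3×3 block (box 8) already contains {1, 2, 3, 4, 5, 8, 9}.
  The only value from 1–9 not eliminated is 6, so r9c4 = 6.
For r2c3:
  Row 2 already contains {1, 2, 4, 6, 9}.
  Column 3 already contains {1, 2, 3, 4, 5, 7, 9}.
  Its 3×3 block (box 1) already contains {1, 6, 7, 9}.
  The only value from 1–9 not eliminated is 8, so r2c3 = 8.
For r1c1:
  Consider where 2 can go in column 1.
  r2c1 is out (row 2 already has a 2).
  So the only cell in column 1 that can hold 2 is r1c1.
  So r1c1 = 2.

6,8,2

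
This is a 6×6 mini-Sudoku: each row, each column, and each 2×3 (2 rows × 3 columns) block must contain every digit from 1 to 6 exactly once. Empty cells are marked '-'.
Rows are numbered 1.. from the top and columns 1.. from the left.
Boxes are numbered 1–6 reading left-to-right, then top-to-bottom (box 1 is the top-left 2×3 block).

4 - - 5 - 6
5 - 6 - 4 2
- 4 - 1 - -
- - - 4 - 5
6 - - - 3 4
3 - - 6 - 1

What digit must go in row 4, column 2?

6

Cell row 4, column 2 itself could take any of {1, 2, 3, 6} by direct elimination.
Consider where 6 can go in column 2.
row 1, column 2 is out (row 1 already has a 6).
row 2, column 2 is out (row 2 already has a 6).
row 5, column 2 is out (row 5 already has a 6).
row 6, column 2 is out (row 6 already has a 6).
So the only cell in column 2 that can hold 6 is row 4, column 2.
Therefore row 4, column 2 = 6.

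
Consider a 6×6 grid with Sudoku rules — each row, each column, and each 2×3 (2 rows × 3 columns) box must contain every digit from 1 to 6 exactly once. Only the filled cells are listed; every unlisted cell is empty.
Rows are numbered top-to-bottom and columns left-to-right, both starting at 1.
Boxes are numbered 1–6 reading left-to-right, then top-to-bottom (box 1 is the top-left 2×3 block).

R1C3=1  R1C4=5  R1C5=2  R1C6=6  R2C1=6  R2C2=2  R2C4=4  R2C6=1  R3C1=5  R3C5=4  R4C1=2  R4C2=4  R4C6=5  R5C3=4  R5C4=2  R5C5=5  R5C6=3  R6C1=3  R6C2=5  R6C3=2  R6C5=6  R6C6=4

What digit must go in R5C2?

Cell R5C2 itself could take any of {1, 6} by direct elimination.
Consider where 6 can go in box 5.
R5C1 is out (column 1 already has a 6).
So the only cell in box 5 that can hold 6 is R5C2.
Therefore R5C2 = 6.

6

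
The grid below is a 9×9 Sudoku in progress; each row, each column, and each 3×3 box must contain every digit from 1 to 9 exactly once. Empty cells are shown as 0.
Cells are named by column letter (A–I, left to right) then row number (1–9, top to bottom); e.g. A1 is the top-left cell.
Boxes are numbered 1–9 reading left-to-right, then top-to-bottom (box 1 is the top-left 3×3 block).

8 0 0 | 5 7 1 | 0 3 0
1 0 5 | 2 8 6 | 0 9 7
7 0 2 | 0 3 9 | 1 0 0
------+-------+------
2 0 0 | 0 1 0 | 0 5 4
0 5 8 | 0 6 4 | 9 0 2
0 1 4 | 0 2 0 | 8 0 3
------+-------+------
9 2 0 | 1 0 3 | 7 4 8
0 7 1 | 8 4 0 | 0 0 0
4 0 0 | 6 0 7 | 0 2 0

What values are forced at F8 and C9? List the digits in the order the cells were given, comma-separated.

2,3

For F8:
  Consider where 2 can go in row 8.
  A8 is out (column A already has a 2).
  G8 is out (box 9 already has a 2).
  H8 is out (column H already has a 2).
  I8 is out (column I already has a 2).
  So the only cell in row 8 that can hold 2 is F8.
  So F8 = 2.
For C9:
  Row 9 already contains {2, 4, 6, 7}.
  Column C already contains {1, 2, 4, 5, 8}.
  Its 3×3 block (box 7) already contains {1, 2, 4, 7, 9}.
  The only value from 1–9 not eliminated is 3, so C9 = 3.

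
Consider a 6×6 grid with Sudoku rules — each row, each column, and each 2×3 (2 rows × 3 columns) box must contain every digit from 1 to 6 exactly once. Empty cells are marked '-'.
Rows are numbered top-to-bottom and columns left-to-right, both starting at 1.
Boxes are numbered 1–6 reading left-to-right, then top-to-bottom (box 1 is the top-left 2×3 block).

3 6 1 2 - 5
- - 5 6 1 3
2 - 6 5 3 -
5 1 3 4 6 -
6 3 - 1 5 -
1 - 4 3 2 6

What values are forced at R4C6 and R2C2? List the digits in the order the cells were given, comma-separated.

For R4C6:
  Row 4 already contains {1, 3, 4, 5, 6}.
  Column 6 already contains {3, 5, 6}.
  Its 2×3 block (box 4) already contains {3, 4, 5, 6}.
  The only value from 1–6 not eliminated is 2, so R4C6 = 2.
For R2C2:
  Consider where 2 can go in box 1.
  R2C1 is out (column 1 already has a 2).
  So the only cell in box 1 that can hold 2 is R2C2.
  So R2C2 = 2.

2,2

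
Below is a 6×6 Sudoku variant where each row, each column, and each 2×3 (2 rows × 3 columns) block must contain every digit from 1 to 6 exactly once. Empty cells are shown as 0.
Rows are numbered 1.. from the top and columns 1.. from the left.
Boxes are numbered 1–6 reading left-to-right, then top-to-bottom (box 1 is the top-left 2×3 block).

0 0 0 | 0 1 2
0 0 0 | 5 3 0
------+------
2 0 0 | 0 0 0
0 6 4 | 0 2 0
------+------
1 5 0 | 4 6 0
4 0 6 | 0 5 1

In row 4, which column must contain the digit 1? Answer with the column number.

Consider where 1 can go in row 4.
row 4, column 1 is out (column 1 already has a 1).
row 4, column 6 is out (column 6 already has a 1).
So the only cell in row 4 that can hold 1 is row 4, column 4.
That is column 4.

4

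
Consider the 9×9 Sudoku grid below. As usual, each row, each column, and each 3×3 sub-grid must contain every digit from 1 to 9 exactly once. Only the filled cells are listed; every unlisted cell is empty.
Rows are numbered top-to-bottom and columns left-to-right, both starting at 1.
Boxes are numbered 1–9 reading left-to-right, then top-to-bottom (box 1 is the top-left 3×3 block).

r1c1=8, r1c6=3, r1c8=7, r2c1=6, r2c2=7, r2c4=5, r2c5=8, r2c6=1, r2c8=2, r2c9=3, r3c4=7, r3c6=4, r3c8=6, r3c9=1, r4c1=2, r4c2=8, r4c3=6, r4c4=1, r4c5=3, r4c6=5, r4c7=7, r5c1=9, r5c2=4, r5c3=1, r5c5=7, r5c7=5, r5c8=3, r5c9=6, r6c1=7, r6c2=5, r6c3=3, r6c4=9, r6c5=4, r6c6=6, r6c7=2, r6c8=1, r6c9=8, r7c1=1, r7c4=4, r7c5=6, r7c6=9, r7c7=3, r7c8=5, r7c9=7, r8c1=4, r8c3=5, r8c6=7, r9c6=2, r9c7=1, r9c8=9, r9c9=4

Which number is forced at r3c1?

Cell r3c1 itself could take any of {3, 5} by direct elimination.
Consider where 5 can go in column 1.
r9c1 is out (box 7 already has a 5).
So the only cell in column 1 that can hold 5 is r3c1.
Therefore r3c1 = 5.

5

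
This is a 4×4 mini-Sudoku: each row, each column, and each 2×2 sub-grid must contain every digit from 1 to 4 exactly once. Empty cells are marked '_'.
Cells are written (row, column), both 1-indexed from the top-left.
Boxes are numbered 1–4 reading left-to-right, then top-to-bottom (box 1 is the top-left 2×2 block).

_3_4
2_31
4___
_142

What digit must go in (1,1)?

Row 1 already contains {3, 4}.
Column 1 already contains {2, 4}.
Its 2×2 block (box 1) already contains {2, 3}.
The only value from 1–4 not eliminated is 1, so (1,1) = 1.

1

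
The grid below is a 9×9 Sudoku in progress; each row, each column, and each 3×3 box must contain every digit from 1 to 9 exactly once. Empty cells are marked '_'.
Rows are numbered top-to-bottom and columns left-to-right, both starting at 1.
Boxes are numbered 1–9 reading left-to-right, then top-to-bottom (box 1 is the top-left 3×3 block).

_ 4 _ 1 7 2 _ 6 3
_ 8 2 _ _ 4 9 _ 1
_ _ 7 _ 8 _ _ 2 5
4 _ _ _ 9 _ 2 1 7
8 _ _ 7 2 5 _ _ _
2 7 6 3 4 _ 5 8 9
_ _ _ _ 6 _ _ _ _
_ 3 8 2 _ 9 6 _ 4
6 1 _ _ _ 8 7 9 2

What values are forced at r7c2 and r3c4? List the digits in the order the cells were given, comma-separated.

For r7c2:
  Consider where 2 can go in row 7.
  r7c1 is out (column 1 already has a 2). r7c3 is out (column 3 already has a 2). r7c4 is out (column 4 already has a 2). r7c6 is out (column 6 already has a 2). The remaining empty cells in row 7 are similarly blocked.
  So the only cell in row 7 that can hold 2 is r7c2.
  So r7c2 = 2.
For r3c4:
  Consider where 9 can go in column 4.
  r2c4 is out (row 2 already has a 9).
  r4c4 is out (row 4 already has a 9).
  r7c4 is out (box 8 already has a 9).
  r9c4 is out (row 9 already has a 9).
  So the only cell in column 4 that can hold 9 is r3c4.
  So r3c4 = 9.

2,9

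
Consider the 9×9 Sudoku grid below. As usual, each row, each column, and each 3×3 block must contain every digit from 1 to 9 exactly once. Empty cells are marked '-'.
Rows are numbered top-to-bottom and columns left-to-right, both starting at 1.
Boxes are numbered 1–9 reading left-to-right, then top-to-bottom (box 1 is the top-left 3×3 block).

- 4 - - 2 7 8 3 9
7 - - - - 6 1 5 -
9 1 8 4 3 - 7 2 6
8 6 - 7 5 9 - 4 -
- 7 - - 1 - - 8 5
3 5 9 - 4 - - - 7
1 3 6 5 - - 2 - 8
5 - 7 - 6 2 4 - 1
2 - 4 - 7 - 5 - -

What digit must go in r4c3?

Cell r4c3 itself could take any of {1, 2} by direct elimination.
Consider where 1 can go in box 4.
r5c1 is out (row 5 already has a 1).
r5c3 is out (row 5 already has a 1).
So the only cell in box 4 that can hold 1 is r4c3.
Therefore r4c3 = 1.

1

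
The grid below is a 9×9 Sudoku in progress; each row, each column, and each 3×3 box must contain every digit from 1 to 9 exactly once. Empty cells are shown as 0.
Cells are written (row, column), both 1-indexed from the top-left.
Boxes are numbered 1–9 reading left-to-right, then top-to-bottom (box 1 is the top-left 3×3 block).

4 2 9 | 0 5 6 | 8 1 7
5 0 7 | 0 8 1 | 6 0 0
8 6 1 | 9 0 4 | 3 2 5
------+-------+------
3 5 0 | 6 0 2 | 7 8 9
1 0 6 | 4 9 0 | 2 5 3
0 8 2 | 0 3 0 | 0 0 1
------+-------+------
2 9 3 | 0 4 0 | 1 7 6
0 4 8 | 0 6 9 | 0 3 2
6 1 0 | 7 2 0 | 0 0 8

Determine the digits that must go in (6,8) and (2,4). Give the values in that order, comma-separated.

6,2

For (6,8):
  Consider where 6 can go in row 6.
  (6,1) is out (column 1 already has a 6).
  (6,4) is out (column 4 already has a 6).
  (6,6) is out (column 6 already has a 6).
  (6,7) is out (column 7 already has a 6).
  So the only cell in row 6 that can hold 6 is (6,8).
  So (6,8) = 6.
For (2,4):
  Consider where 2 can go in row 2.
  (2,2) is out (column 2 already has a 2).
  (2,8) is out (column 8 already has a 2).
  (2,9) is out (column 9 already has a 2).
  So the only cell in row 2 that can hold 2 is (2,4).
  So (2,4) = 2.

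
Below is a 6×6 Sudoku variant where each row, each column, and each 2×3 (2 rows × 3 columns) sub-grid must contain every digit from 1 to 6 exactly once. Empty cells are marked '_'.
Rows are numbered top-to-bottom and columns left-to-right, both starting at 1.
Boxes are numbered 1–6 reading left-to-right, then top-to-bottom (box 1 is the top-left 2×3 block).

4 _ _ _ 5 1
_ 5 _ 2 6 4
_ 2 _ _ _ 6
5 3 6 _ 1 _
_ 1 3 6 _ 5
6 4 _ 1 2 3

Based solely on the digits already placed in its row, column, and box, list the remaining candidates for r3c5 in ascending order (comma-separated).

3,4

Row 3 already contains {2, 6}.
Column 5 already contains {1, 2, 5, 6}.
Its 2×3 block (box 4) already contains {1, 6}.
Removing those from 1–6 leaves {3, 4} as the candidates for r3c5.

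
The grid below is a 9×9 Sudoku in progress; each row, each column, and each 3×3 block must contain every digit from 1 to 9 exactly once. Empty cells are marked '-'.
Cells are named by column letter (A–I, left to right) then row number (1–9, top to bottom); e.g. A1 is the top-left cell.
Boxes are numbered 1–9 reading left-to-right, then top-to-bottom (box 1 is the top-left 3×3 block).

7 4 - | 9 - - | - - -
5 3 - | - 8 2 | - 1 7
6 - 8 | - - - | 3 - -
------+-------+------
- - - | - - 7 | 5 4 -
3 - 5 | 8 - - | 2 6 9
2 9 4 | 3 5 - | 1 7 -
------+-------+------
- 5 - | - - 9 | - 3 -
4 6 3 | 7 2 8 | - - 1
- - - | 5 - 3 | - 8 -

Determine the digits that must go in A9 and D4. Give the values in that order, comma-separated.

For A9:
  Consider where 9 can go in column A.
  A4 is out (box 4 already has a 9).
  A7 is out (row 7 already has a 9).
  So the only cell in column A that can hold 9 is A9.
  So A9 = 9.
For D4:
  Consider where 2 can go in box 5.
  E4 is out (column E already has a 2).
  E5 is out (row 5 already has a 2).
  F5 is out (row 5 already has a 2).
  F6 is out (row 6 already has a 2).
  So the only cell in box 5 that can hold 2 is D4.
  So D4 = 2.

9,2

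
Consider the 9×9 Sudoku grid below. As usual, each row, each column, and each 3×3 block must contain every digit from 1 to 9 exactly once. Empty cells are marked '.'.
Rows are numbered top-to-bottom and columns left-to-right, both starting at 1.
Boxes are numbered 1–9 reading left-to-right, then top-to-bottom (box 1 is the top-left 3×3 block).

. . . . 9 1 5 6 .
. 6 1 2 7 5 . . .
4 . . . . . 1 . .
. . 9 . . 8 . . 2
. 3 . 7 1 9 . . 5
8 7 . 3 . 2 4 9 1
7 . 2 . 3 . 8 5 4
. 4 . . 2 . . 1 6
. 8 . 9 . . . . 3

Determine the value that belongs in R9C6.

Cell R9C6 itself could take any of {4, 6, 7} by direct elimination.
Consider where 4 can go in column 6.
R3C6 is out (row 3 already has a 4).
R7C6 is out (row 7 already has a 4).
R8C6 is out (row 8 already has a 4).
So the only cell in column 6 that can hold 4 is R9C6.
Therefore R9C6 = 4.

4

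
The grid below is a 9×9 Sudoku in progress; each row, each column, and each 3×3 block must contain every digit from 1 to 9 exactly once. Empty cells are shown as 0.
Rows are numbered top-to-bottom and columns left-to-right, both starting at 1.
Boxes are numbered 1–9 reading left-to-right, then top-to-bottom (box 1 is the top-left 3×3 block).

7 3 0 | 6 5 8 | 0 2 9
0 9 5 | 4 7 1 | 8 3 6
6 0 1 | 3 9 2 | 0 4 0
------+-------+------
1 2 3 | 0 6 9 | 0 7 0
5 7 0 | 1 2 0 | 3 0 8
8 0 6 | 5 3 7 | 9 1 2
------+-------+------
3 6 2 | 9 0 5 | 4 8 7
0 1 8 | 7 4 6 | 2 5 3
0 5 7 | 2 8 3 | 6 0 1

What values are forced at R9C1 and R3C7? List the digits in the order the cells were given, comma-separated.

4,7

For R9C1:
  Consider where 4 can go in row 9.
  R9C8 is out (column 8 already has a 4).
  So the only cell in row 9 that can hold 4 is R9C1.
  So R9C1 = 4.
For R3C7:
  Consider where 7 can go in column 7.
  R1C7 is out (row 1 already has a 7).
  R4C7 is out (row 4 already has a 7).
  So the only cell in column 7 that can hold 7 is R3C7.
  So R3C7 = 7.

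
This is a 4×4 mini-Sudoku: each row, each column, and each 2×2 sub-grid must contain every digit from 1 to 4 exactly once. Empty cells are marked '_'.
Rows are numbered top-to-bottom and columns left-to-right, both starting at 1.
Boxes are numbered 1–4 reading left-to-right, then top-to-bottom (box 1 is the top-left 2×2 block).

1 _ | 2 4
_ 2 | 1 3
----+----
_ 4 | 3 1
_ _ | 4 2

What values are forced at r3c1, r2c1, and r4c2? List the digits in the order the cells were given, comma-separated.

2,4,1

For r3c1:
  Row 3 already contains {1, 3, 4}.
  Column 1 already contains {1}.
  Its 2×2 block (box 3) already contains {4}.
  The only value from 1–4 not eliminated is 2, so r3c1 = 2.
For r2c1:
  Row 2 already contains {1, 2, 3}.
  Column 1 already contains {1}.
  Its 2×2 block (box 1) already contains {1, 2}.
  The only value from 1–4 not eliminated is 4, so r2c1 = 4.
For r4c2:
  Consider where 1 can go in column 2.
  r1c2 is out (row 1 already has a 1).
  So the only cell in column 2 that can hold 1 is r4c2.
  So r4c2 = 1.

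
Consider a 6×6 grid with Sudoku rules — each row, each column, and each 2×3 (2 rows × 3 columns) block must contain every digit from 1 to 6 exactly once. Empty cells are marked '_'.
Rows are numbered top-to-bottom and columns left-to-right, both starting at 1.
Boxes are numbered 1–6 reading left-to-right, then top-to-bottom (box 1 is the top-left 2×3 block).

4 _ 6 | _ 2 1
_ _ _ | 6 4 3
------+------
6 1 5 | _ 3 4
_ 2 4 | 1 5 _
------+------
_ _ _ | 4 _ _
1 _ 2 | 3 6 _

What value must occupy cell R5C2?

6

Cell R5C2 itself could take any of {3, 5, 6} by direct elimination.
Consider where 6 can go in box 5.
R5C1 is out (column 1 already has a 6).
R5C3 is out (column 3 already has a 6).
R6C2 is out (row 6 already has a 6).
So the only cell in box 5 that can hold 6 is R5C2.
Therefore R5C2 = 6.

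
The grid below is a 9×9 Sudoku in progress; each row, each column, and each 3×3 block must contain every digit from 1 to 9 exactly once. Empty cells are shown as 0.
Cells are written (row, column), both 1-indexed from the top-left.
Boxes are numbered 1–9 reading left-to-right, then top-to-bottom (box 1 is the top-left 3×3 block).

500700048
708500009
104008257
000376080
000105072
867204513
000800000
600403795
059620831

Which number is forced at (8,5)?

1

Row 8 already contains {3, 4, 5, 6, 7, 9}.
Column 5 already contains {2, 7}.
Its 3×3 block (box 8) already contains {2, 3, 4, 6, 8}.
The only value from 1–9 not eliminated is 1, so (8,5) = 1.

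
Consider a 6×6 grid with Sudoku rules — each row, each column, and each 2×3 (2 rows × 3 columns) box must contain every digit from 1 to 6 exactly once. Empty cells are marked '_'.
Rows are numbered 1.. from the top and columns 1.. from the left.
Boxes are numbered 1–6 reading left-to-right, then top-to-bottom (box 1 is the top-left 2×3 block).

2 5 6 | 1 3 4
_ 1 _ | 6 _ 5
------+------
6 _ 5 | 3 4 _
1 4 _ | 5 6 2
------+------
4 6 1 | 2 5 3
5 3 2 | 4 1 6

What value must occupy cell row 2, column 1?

3

Row 2 already contains {1, 5, 6}.
Column 1 already contains {1, 2, 4, 5, 6}.
Its 2×3 block (box 1) already contains {1, 2, 5, 6}.
The only value from 1–6 not eliminated is 3, so row 2, column 1 = 3.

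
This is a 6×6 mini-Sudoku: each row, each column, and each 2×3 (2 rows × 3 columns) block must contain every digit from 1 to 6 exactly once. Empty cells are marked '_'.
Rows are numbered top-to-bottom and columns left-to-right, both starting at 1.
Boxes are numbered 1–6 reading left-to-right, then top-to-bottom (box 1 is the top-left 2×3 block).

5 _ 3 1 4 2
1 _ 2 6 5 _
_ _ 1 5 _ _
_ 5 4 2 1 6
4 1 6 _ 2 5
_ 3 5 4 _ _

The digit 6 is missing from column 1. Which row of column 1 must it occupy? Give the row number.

Consider where 6 can go in column 1.
R4C1 is out (row 4 already has a 6).
R6C1 is out (box 5 already has a 6).
So the only cell in column 1 that can hold 6 is R3C1.
That is row 3.

3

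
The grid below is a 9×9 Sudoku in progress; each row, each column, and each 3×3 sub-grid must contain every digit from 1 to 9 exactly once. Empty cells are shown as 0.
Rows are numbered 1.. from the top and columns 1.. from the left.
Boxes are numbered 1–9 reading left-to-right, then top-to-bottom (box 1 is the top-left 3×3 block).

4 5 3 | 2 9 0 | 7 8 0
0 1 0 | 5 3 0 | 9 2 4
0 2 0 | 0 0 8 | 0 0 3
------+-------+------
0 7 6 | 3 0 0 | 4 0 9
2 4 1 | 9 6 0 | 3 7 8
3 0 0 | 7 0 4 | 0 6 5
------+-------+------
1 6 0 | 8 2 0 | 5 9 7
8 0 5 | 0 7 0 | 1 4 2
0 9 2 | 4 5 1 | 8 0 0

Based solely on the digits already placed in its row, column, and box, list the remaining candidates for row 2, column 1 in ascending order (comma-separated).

Row 2 already contains {1, 2, 3, 4, 5, 9}.
Column 1 already contains {1, 2, 3, 4, 8}.
Its 3×3 block (box 1) already contains {1, 2, 3, 4, 5}.
Removing those from 1–9 leaves {6, 7} as the candidates for row 2, column 1.

6,7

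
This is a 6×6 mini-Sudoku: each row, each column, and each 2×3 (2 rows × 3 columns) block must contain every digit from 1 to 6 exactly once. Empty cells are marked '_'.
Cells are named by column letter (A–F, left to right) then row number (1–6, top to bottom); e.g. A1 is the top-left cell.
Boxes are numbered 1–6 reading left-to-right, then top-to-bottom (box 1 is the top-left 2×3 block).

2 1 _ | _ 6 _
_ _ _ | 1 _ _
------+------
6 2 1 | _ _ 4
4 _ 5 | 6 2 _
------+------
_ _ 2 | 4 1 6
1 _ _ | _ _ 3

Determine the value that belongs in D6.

2

Cell D6 itself could take any of {2, 5} by direct elimination.
Consider where 2 can go in box 6.
E6 is out (column E already has a 2).
So the only cell in box 6 that can hold 2 is D6.
Therefore D6 = 2.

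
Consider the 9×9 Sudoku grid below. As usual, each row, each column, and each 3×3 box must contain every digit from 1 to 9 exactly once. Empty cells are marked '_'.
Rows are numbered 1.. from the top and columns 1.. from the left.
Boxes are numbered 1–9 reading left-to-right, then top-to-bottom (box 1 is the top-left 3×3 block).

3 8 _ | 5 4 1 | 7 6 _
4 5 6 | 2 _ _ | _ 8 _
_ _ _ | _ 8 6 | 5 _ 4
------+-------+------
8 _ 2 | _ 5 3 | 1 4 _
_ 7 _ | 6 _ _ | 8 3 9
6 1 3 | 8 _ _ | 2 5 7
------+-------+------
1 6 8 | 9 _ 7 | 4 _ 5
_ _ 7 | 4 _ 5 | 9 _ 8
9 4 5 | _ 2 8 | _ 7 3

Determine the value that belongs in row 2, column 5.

Cell row 2, column 5 itself could take any of {3, 7, 9} by direct elimination.
Consider where 7 can go in column 5.
row 5, column 5 is out (row 5 already has a 7).
row 6, column 5 is out (row 6 already has a 7).
row 7, column 5 is out (row 7 already has a 7).
row 8, column 5 is out (row 8 already has a 7).
So the only cell in column 5 that can hold 7 is row 2, column 5.
Therefore row 2, column 5 = 7.

7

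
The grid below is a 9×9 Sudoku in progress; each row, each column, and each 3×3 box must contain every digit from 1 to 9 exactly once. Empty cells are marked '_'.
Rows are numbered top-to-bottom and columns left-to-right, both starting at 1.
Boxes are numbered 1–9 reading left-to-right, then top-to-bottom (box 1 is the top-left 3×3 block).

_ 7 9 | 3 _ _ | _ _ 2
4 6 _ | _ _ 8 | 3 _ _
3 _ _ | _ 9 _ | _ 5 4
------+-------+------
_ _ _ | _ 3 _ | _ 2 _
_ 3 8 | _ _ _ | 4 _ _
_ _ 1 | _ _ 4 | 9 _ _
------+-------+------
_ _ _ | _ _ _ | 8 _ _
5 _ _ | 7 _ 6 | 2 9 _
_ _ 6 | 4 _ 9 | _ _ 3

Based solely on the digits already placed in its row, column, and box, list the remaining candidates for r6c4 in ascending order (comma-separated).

Row 6 already contains {1, 4, 9}.
Column 4 already contains {3, 4, 7}.
Its 3×3 block (box 5) already contains {3, 4}.
Removing those from 1–9 leaves {2, 5, 6, 8} as the candidates for r6c4.

2,5,6,8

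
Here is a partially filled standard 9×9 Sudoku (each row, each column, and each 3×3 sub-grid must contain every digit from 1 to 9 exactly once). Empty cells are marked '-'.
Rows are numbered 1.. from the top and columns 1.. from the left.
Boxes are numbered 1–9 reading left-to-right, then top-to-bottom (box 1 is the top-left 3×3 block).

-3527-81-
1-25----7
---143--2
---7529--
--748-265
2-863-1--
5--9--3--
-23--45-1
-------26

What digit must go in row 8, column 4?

8

Row 8 already contains {1, 2, 3, 4, 5}.
Column 4 already contains {1, 2, 4, 5, 6, 7, 9}.
Its 3×3 block (box 8) already contains {4, 9}.
The only value from 1–9 not eliminated is 8, so row 8, column 4 = 8.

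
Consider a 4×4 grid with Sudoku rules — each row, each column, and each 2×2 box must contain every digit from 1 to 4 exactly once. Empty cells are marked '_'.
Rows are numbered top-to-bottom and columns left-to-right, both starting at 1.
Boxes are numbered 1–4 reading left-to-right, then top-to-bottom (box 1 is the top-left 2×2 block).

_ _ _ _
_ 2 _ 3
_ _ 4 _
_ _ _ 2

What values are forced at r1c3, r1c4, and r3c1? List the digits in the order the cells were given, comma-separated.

For r1c3:
  Consider where 2 can go in column 3.
  r2c3 is out (row 2 already has a 2).
  r4c3 is out (row 4 already has a 2).
  So the only cell in column 3 that can hold 2 is r1c3.
  So r1c3 = 2.
For r1c4:
  Consider where 4 can go in box 2.
  r1c3 is out (column 3 already has a 4).
  r2c3 is out (column 3 already has a 4).
  So the only cell in box 2 that can hold 4 is r1c4.
  So r1c4 = 4.
For r3c1:
  Consider where 2 can go in box 3.
  r3c2 is out (column 2 already has a 2).
  r4c1 is out (row 4 already has a 2).
  r4c2 is out (row 4 already has a 2).
  So the only cell in box 3 that can hold 2 is r3c1.
  So r3c1 = 2.

2,4,2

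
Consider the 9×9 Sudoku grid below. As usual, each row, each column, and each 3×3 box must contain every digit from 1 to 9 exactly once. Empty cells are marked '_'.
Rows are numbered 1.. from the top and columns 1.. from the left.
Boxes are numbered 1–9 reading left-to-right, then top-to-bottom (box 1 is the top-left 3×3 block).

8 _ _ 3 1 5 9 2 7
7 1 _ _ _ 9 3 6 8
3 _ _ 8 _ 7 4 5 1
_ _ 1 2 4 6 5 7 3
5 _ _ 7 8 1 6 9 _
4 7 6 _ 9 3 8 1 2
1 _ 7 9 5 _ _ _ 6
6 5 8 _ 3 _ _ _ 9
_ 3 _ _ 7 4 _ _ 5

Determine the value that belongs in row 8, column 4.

Row 8 already contains {3, 5, 6, 8, 9}.
Column 4 already contains {2, 3, 7, 8, 9}.
Its 3×3 block (box 8) already contains {3, 4, 5, 7, 9}.
The only value from 1–9 not eliminated is 1, so row 8, column 4 = 1.

1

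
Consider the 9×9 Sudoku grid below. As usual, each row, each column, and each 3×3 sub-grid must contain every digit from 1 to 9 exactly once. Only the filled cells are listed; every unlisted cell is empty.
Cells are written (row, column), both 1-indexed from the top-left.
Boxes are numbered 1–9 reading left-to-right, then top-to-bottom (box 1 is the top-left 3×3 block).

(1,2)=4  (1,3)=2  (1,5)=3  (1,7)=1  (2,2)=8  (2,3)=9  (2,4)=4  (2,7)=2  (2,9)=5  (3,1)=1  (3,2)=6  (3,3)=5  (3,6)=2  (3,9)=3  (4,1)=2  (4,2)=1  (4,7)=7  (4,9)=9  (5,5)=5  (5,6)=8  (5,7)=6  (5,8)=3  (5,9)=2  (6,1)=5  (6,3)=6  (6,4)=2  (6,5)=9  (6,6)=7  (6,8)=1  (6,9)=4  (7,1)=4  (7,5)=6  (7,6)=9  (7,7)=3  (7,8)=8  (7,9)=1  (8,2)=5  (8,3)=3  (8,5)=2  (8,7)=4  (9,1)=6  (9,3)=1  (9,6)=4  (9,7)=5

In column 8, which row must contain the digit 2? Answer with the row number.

9

Consider where 2 can go in column 8.
(1,8) is out (row 1 already has a 2).
(2,8) is out (row 2 already has a 2).
(3,8) is out (row 3 already has a 2).
(4,8) is out (row 4 already has a 2).
(8,8) is out (row 8 already has a 2).
So the only cell in column 8 that can hold 2 is (9,8).
That is row 9.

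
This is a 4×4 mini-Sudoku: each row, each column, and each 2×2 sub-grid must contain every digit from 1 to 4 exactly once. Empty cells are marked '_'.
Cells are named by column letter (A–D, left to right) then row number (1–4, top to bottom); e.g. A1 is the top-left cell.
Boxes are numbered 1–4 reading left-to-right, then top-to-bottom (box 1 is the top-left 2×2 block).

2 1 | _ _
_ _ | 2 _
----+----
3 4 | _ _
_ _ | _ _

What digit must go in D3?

2

Cell D3 itself could take any of {1, 2} by direct elimination.
Consider where 2 can go in row 3.
C3 is out (column C already has a 2).
So the only cell in row 3 that can hold 2 is D3.
Therefore D3 = 2.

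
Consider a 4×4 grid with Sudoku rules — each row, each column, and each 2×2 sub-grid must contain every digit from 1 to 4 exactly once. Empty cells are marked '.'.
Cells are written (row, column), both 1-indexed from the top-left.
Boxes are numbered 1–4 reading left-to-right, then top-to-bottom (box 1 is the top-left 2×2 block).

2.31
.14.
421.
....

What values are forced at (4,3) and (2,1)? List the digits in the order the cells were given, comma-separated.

For (4,3):
  Row 4 already contains {}.
  Column 3 already contains {1, 3, 4}.
  Its 2×2 block (box 4) already contains {1}.
  The only value from 1–4 not eliminated is 2, so (4,3) = 2.
For (2,1):
  Row 2 already contains {1, 4}.
  Column 1 already contains {2, 4}.
  Its 2×2 block (box 1) already contains {1, 2}.
  The only value from 1–4 not eliminated is 3, so (2,1) = 3.

2,3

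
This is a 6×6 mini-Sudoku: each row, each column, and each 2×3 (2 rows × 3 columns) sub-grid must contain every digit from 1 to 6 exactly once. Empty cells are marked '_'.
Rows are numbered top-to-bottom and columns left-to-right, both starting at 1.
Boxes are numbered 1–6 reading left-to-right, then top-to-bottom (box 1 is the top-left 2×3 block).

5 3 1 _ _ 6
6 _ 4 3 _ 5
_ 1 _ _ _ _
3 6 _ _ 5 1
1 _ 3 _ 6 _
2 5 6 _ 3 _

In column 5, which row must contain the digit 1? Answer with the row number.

2

Consider where 1 can go in column 5.
r1c5 is out (row 1 already has a 1).
r3c5 is out (row 3 already has a 1).
So the only cell in column 5 that can hold 1 is r2c5.
That is row 2.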